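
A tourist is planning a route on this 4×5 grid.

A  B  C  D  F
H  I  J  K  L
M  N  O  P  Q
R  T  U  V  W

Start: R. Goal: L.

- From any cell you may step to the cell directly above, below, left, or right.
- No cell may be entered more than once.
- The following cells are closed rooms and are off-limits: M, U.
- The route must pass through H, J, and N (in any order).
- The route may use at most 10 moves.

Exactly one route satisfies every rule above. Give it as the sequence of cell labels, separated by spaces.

R T N I H A B C J K L

The budget equals the shortest possible length, so every move has to be on a shortest route through the required cells.
Route from R: right 1 to T, up 2 to I, left 1 to H, up 1 to A, right 2 to C, down 1 to J, right 2 to L — 10 moves in all.
Check: all required cells visited; 10 ≤ 10 moves.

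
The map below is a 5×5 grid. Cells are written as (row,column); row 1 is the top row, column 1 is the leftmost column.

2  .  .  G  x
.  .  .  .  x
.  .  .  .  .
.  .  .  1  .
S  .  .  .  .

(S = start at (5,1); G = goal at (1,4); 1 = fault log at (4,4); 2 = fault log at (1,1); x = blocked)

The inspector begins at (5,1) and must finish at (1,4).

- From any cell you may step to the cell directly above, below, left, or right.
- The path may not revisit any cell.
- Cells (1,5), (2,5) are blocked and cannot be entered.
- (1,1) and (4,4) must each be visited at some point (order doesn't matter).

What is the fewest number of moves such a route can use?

13

Any route passes through (1,1) and (4,4) in some order between (5,1) and (1,4). Summing Manhattan distances along each leg and taking the cheapest ordering ((5,1) → (4,4) → (1,1) → (1,4)) gives a lower bound of 4 + 6 + 3 = 13 moves.
A route of 13 moves achieves this: (5,1) → (4,1) → (3,1) → (2,1) → (1,1) → (1,2) → (2,2) → (3,2) → (4,2) → (4,3) → (4,4) → (3,4) → (2,4) → (1,4).
Since 13 matches the lower bound, it is optimal.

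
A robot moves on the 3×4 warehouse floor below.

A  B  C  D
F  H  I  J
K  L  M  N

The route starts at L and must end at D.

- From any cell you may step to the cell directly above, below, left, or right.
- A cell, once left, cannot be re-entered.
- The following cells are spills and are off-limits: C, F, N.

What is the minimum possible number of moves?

4

The Manhattan distance from L to D is |3−1| + |2−4| = 4, so at least 4 moves are needed.
A route of 4 moves achieves this: L → H → I → J → D.
Since 4 matches the lower bound, it is optimal.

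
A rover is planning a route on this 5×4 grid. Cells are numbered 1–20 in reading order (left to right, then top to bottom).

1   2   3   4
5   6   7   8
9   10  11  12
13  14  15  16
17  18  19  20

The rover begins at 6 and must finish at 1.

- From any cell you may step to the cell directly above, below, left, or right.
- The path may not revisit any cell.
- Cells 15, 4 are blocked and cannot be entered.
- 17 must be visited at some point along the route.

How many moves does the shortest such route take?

Any route passes through 17 somewhere between 6 and 1. Summing Manhattan distances along the two legs (6 → 17 → 1) gives a lower bound of 4 + 4 = 8 moves.
A route of 8 moves achieves this: 6 → 10 → 14 → 18 → 17 → 13 → 9 → 5 → 1.
Since 8 matches the lower bound, it is optimal.

8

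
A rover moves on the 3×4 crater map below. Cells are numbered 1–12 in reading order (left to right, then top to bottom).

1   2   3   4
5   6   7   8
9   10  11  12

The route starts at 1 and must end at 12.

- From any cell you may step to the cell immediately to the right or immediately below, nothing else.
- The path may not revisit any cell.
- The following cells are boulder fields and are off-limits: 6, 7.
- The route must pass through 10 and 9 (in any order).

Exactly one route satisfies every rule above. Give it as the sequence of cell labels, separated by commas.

Moves only go right or down, so the column and row indices never decrease.
Route from 1: down 2 to 9, right 3 to 12 — 5 moves in all.
Check: all required cells visited.

1, 5, 9, 10, 11, 12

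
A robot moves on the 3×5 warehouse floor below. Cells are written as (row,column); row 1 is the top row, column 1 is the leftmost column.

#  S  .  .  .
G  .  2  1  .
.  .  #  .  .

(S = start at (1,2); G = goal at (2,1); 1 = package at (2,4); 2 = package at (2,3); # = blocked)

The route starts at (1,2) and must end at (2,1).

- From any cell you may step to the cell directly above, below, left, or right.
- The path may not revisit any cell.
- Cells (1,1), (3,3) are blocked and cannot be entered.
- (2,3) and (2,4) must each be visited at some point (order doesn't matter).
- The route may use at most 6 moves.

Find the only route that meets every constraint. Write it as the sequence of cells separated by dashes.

Any route must reach (2,3) and (2,4) and still end at (2,1) within 6 moves, so the order of the required stops is forced.
Route from (1,2): 2× right (reaching (1,4)), down to (2,4), 3× left (reaching (2,1)) — 6 moves in all.
Check: all required cells visited; 6 ≤ 6 moves.

(1,2) - (1,3) - (1,4) - (2,4) - (2,3) - (2,2) - (2,1)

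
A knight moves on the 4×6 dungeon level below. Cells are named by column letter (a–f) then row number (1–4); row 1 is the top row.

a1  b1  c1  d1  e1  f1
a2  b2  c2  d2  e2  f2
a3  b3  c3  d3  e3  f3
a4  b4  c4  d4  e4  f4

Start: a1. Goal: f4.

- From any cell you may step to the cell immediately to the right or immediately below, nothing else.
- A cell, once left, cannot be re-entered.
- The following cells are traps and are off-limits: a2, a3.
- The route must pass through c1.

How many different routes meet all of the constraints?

A right/down-only route from a1 to f4 makes exactly 3 down-moves and 5 right-moves in some order.
With no other constraints that would be C(8,3) = 56 routes.
Split at c1 and multiply the segment counts (each segment already excludes blocked cells): a1→c1: 1; c1→f4: 20; product = 20.
That gives 20 routes.

20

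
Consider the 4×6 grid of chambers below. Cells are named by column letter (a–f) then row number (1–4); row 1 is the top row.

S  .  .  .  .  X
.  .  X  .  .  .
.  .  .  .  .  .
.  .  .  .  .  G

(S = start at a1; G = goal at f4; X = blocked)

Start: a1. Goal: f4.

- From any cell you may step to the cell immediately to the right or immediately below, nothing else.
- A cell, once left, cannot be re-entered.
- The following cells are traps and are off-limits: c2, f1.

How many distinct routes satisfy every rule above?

25

A right/down-only route from a1 to f4 makes exactly 3 down-moves and 5 right-moves in some order.
With no other constraints that would be C(8,3) = 56 routes.
Subtract routes through each blocked cell (inclusion–exclusion for overlaps): − through f1: 1 − through c2: 30 → 25.
That gives 25 routes.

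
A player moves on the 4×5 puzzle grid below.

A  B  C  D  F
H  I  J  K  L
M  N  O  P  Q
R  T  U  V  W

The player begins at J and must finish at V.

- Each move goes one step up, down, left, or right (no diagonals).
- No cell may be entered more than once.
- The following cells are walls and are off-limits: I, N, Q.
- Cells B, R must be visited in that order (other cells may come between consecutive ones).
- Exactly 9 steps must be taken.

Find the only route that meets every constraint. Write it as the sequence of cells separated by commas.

J, C, B, A, H, M, R, T, U, V

The waypoints must appear in the order B, R, with no cell reused.
Route from J: up to C, 2× left (reaching A), 3× down (reaching R), 3× right (reaching V) — 9 moves in all.
Check: order respected (B at step 2, R at step 6); 9 moves as required.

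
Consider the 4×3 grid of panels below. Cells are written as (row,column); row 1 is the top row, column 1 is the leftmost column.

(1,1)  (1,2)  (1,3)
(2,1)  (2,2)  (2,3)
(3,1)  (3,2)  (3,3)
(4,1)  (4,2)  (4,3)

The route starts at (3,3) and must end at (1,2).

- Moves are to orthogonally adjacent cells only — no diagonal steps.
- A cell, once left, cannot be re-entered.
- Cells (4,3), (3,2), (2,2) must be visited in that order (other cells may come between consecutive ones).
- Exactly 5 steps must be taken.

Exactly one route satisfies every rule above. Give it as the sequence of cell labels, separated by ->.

(3,3) -> (4,3) -> (4,2) -> (3,2) -> (2,2) -> (1,2)

The waypoints must appear in the order (4,3), (3,2), (2,2), with no cell reused.
Route from (3,3): down 1 to (4,3), left 1 to (4,2), up 3 to (1,2) — 5 moves in all.
Check: order respected ((4,3) at step 1, (3,2) at step 3, (2,2) at step 4); 5 moves as required.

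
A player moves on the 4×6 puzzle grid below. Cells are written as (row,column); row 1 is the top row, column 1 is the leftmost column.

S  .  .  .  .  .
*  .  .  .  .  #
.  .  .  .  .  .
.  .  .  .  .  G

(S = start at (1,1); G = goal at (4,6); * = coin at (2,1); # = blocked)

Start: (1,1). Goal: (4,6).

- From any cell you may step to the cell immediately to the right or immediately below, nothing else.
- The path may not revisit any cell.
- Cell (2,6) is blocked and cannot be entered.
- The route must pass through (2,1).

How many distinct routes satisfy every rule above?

A right/down-only route from (1,1) to (4,6) makes exactly 3 down-moves and 5 right-moves in some order.
With no other constraints that would be C(8,3) = 56 routes.
Split at (2,1) and multiply the segment counts (each segment already excludes blocked cells): (1,1)→(2,1): 1; (2,1)→(4,6): 20; product = 20.
That gives 20 routes.

20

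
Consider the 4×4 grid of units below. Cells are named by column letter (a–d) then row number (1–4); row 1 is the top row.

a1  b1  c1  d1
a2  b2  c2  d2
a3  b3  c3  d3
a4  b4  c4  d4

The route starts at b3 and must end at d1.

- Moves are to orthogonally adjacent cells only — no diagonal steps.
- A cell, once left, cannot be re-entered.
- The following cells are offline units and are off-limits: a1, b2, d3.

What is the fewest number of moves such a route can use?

The Manhattan distance from b3 to d1 is |3−1| + |2−4| = 4, so at least 4 moves are needed.
A route of 4 moves achieves this: b3 → c3 → c2 → c1 → d1.
Since 4 matches the lower bound, it is optimal.

4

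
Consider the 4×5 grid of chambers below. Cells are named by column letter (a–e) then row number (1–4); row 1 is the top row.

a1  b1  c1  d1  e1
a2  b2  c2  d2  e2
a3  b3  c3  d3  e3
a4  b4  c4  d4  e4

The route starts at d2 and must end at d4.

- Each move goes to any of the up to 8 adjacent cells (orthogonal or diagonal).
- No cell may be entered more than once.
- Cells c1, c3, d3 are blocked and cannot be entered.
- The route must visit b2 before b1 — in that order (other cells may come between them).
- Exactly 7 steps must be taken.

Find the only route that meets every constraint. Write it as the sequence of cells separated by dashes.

d2 - c2 - b2 - b1 - a2 - b3 - c4 - d4

The waypoints must appear in the order b2, b1, with no cell reused.
Route from d2: 2× left (reaching b2), up to b1, down-left to a2, 2× down-right (reaching c4), right to d4 — 7 moves in all.
Check: order respected (b2 at step 2, b1 at step 3); 7 moves as required.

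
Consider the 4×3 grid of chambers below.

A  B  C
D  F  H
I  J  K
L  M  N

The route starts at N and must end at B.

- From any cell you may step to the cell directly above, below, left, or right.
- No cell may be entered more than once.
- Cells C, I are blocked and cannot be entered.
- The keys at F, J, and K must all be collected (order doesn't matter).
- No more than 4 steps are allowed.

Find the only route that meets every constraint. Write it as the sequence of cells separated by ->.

The 4-move cap with required stops at F, J, K leaves no slack for detours.
Route from N: up to K, left to J, 2× up (reaching B) — 4 moves in all.
Check: all required cells visited; 4 ≤ 4 moves.

N -> K -> J -> F -> B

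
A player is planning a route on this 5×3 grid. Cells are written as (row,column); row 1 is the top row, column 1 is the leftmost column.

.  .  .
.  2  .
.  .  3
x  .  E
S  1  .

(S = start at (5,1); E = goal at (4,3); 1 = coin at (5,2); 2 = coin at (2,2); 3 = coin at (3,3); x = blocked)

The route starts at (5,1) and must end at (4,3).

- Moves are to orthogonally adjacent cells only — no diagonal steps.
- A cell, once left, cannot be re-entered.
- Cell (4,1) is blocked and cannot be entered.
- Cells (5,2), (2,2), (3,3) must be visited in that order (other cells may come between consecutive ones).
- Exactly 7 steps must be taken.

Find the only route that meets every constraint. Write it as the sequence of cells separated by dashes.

The waypoints must appear in the order (5,2), (2,2), (3,3), with no cell reused.
Route from (5,1): right to (5,2), 3× up (reaching (2,2)), right to (2,3), 2× down (reaching (4,3)) — 7 moves in all.
Check: order respected (1 at step 1, 2 at step 4, 3 at step 6); 7 moves as required.

(5,1) - (5,2) - (4,2) - (3,2) - (2,2) - (2,3) - (3,3) - (4,3)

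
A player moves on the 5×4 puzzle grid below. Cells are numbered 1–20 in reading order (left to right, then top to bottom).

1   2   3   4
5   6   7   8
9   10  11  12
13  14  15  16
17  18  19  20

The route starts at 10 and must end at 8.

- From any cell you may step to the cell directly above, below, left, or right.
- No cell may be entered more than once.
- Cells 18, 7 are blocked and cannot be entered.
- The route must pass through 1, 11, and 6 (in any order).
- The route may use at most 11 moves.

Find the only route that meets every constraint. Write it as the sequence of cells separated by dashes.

10 - 6 - 2 - 1 - 5 - 9 - 13 - 14 - 15 - 11 - 12 - 8

The budget equals the shortest possible length, so every move has to be on a shortest route through the required cells.
Route from 10: 2× up (reaching 2), left to 1, 3× down (reaching 13), 2× right (reaching 15), up to 11, right to 12, up to 8 — 11 moves in all.
Check: all required cells visited; 11 ≤ 11 moves.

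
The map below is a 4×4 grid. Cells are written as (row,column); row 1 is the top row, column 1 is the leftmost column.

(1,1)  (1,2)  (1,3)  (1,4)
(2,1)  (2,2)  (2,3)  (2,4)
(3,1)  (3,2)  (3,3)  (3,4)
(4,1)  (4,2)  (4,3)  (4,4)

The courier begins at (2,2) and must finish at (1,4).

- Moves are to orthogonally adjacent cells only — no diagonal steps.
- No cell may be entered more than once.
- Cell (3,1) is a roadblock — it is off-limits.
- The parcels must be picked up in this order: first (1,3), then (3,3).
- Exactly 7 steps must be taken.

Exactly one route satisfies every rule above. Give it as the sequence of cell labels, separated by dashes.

The waypoints must appear in the order (1,3), (3,3), with no cell reused.
Route from (2,2): up to (1,2), right to (1,3), 2× down (reaching (3,3)), right to (3,4), 2× up (reaching (1,4)) — 7 moves in all.
Check: order respected ((1,3) at step 2, (3,3) at step 4); 7 moves as required.

(2,2) - (1,2) - (1,3) - (2,3) - (3,3) - (3,4) - (2,4) - (1,4)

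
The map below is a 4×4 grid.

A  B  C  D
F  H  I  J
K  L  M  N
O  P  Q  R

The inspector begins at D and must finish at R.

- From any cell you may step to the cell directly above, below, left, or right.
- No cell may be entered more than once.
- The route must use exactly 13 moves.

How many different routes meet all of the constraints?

47

Need simple routes of exactly 13 moves from D to R (Manhattan distance 3, so 5 moves are spent on a detour and 5 undoing it).
Branch systematically from the start, pruning whenever the remaining move budget drops below the Manhattan distance to R or differs from it in parity. Grouping the completions by first move — via J: 25; via C: 22 — and summing: 25 + 22 = 47.
That gives 47 routes.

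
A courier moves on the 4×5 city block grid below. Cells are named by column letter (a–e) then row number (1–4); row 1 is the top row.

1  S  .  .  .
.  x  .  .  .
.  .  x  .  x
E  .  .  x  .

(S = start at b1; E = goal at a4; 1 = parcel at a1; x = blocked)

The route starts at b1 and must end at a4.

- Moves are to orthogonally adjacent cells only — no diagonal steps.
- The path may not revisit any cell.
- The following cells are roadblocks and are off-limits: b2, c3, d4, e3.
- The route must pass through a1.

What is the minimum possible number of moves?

4

Any route passes through a1 somewhere between b1 and a4. Summing Manhattan distances along the two legs (b1 → a1 → a4) gives a lower bound of 1 + 3 = 4 moves.
A route of 4 moves achieves this: b1 → a1 → a2 → a3 → a4.
Since 4 matches the lower bound, it is optimal.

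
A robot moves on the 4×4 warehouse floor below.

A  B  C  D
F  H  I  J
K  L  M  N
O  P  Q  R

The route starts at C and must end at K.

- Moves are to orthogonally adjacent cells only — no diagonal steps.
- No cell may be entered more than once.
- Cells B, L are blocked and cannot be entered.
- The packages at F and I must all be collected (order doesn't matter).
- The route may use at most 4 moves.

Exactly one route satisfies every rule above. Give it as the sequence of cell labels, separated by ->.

C -> I -> H -> F -> K

The 4-move cap with required stops at F, I leaves no slack for detours.
Route from C: down to I, 2× left (reaching F), down to K — 4 moves in all.
Check: all required cells visited; 4 ≤ 4 moves.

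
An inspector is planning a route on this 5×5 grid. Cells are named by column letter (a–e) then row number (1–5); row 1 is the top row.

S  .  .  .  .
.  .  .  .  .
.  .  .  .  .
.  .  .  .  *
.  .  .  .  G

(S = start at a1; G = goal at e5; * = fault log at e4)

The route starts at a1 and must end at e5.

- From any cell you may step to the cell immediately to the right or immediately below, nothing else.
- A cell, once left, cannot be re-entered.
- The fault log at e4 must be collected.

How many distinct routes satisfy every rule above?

A right/down-only route from a1 to e5 makes exactly 4 down-moves and 4 right-moves in some order.
With no other constraints that would be C(8,4) = 70 routes.
Split at e4 and multiply the segment counts: a1→e4: 35; e4→e5: 1; product = 35.
That gives 35 routes.

35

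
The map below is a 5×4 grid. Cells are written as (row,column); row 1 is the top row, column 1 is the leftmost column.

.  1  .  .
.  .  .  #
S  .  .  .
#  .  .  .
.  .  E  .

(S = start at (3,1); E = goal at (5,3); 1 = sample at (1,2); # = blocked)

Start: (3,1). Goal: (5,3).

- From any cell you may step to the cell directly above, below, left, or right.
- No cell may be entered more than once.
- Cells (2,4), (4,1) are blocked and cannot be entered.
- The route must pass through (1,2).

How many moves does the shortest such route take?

8

Any route passes through (1,2) somewhere between (3,1) and (5,3). Summing Manhattan distances along the two legs ((3,1) → (1,2) → (5,3)) gives a lower bound of 3 + 5 = 8 moves.
A route of 8 moves achieves this: (3,1) → (2,1) → (1,1) → (1,2) → (2,2) → (3,2) → (4,2) → (5,2) → (5,3).
Since 8 matches the lower bound, it is optimal.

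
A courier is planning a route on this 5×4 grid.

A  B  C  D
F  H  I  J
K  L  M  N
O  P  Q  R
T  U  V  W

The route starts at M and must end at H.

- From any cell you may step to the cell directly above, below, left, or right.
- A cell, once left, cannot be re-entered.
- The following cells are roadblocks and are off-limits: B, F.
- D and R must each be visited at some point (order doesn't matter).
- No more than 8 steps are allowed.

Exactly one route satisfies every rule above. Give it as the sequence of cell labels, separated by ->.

The 8-move cap with required stops at D, R leaves no slack for detours.
Route from M: down to Q, right to R, 3× up (reaching D), left to C, down to I, left to H — 8 moves in all.
Check: all required cells visited; 8 ≤ 8 moves.

M -> Q -> R -> N -> J -> D -> C -> I -> H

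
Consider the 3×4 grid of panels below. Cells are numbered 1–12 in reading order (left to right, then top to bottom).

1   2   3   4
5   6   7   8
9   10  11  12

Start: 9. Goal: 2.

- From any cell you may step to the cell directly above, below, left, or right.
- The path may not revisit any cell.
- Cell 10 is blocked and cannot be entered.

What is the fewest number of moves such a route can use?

The Manhattan distance from 9 to 2 is |3−1| + |1−2| = 3, so at least 3 moves are needed.
A route of 3 moves achieves this: 9 → 5 → 1 → 2.
Since 3 matches the lower bound, it is optimal.

3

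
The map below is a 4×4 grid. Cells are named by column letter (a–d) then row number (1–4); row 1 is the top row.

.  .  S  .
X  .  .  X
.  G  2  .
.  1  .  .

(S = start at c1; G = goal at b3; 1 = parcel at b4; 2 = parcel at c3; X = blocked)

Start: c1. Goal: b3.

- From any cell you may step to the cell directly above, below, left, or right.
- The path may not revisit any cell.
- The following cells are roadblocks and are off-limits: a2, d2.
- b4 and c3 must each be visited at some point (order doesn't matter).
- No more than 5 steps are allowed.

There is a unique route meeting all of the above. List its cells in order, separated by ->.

The budget equals the shortest possible length, so every move has to be on a shortest route through the required cells.
Route from c1: down 3 to c4, left 1 to b4, up 1 to b3 — 5 moves in all.
Check: all required cells visited; 5 ≤ 5 moves.

c1 -> c2 -> c3 -> c4 -> b4 -> b3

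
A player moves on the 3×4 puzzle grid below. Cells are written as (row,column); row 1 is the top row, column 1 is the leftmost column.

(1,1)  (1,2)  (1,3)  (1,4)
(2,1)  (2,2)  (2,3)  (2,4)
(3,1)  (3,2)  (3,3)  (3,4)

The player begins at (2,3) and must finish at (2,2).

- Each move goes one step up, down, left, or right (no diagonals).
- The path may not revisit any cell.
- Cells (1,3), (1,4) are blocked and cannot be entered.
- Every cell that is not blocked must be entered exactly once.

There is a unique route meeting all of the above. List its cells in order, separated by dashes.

Need to visit all 10 open cells exactly once, starting at (2,3) and ending at (2,2).
Route from (2,3): right 1 to (2,4), down 1 to (3,4), left 3 to (3,1), up 2 to (1,1), right 1 to (1,2), down 1 to (2,2) — 9 moves in all.
Check: all 10 open cells covered.

(2,3) - (2,4) - (3,4) - (3,3) - (3,2) - (3,1) - (2,1) - (1,1) - (1,2) - (2,2)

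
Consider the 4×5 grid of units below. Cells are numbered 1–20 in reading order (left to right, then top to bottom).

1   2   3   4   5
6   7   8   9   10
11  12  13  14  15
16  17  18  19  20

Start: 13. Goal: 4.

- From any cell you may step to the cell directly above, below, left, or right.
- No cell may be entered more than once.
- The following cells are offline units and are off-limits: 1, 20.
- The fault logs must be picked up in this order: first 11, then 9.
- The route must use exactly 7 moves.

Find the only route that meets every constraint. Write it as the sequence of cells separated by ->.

The waypoints must appear in the order 11, 9, with no cell reused.
Route from 13: 2× left (reaching 11), up to 6, 3× right (reaching 9), up to 4 — 7 moves in all.
Check: order respected (11 at step 2, 9 at step 6); 7 moves as required.

13 -> 12 -> 11 -> 6 -> 7 -> 8 -> 9 -> 4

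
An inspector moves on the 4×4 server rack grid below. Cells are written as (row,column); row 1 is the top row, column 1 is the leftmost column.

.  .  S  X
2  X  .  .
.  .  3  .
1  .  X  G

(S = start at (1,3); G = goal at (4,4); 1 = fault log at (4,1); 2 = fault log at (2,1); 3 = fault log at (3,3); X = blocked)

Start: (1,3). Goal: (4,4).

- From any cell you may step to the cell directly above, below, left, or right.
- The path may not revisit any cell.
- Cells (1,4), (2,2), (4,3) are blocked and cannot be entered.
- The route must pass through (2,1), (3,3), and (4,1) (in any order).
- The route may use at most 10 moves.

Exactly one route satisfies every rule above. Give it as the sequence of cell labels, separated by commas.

The budget equals the shortest possible length, so every move has to be on a shortest route through the required cells.
Route from (1,3): 2× left (reaching (1,1)), 3× down (reaching (4,1)), right to (4,2), up to (3,2), 2× right (reaching (3,4)), down to (4,4) — 10 moves in all.
Check: all required cells visited; 10 ≤ 10 moves.

(1,3), (1,2), (1,1), (2,1), (3,1), (4,1), (4,2), (3,2), (3,3), (3,4), (4,4)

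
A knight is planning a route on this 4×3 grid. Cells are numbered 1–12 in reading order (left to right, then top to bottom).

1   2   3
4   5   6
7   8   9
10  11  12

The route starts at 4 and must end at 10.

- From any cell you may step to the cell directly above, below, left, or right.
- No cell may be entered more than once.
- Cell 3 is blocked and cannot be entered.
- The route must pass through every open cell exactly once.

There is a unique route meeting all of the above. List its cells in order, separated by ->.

4 -> 1 -> 2 -> 5 -> 6 -> 9 -> 12 -> 11 -> 8 -> 7 -> 10

Need to visit all 11 open cells exactly once, starting at 4 and ending at 10.
Route from 4: up 1 to 1, right 1 to 2, down 1 to 5, right 1 to 6, down 2 to 12, left 1 to 11, up 1 to 8, left 1 to 7, down 1 to 10 — 10 moves in all.
Check: all 11 open cells covered.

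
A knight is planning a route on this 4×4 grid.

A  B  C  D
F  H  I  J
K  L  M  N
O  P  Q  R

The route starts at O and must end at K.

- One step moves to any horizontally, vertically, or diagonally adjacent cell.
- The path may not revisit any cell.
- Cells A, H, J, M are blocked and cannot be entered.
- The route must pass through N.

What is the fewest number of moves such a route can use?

6

Any route passes through N somewhere between O and K. Summing Chebyshev distances along the two legs (O → N → K) gives a lower bound of 3 + 3 = 6 moves.
A route of 6 moves achieves this: O → L → I → N → Q → P → K.
Since 6 matches the lower bound, it is optimal.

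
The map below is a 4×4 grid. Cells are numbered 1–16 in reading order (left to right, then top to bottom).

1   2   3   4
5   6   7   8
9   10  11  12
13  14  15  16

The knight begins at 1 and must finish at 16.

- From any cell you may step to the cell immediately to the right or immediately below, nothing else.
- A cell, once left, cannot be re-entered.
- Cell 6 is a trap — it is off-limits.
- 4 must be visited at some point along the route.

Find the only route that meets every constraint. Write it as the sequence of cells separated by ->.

Moves only go right or down, so the column and row indices never decrease.
Route from 1: right 3 to 4, down 3 to 16 — 6 moves in all.
Check: all required cells visited.

1 -> 2 -> 3 -> 4 -> 8 -> 12 -> 16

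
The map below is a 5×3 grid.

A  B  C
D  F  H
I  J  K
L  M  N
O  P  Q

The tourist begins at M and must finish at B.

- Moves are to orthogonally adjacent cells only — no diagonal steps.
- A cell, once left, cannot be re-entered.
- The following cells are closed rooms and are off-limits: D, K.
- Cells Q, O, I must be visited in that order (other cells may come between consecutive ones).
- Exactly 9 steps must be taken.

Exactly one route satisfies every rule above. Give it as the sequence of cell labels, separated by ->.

M -> N -> Q -> P -> O -> L -> I -> J -> F -> B

The waypoints must appear in the order Q, O, I, with no cell reused.
Route from M: right 1 to N, down 1 to Q, left 2 to O, up 2 to I, right 1 to J, up 2 to B — 9 moves in all.
Check: order respected (Q at step 2, O at step 4, I at step 6); 9 moves as required.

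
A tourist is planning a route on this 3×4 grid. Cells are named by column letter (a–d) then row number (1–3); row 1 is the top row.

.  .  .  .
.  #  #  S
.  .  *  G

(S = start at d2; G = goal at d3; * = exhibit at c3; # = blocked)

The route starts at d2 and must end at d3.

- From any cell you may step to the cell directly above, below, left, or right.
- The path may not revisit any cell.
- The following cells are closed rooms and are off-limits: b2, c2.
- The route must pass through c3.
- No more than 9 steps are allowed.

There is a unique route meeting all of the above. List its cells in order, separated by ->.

d2 -> d1 -> c1 -> b1 -> a1 -> a2 -> a3 -> b3 -> c3 -> d3

The 9-move cap with required stops at c3 leaves no slack for detours.
Route from d2: up 1 to d1, left 3 to a1, down 2 to a3, right 3 to d3 — 9 moves in all.
Check: all required cells visited; 9 ≤ 9 moves.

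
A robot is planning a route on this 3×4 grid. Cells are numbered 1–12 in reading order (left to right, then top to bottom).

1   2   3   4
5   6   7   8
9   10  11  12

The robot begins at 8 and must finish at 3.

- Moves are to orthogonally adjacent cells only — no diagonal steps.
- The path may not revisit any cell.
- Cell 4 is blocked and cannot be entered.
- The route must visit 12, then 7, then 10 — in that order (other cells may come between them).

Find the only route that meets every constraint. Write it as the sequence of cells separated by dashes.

The waypoints must appear in the order 12, 7, 10, with no cell reused.
Route from 8: down 1 to 12, left 1 to 11, up 1 to 7, left 1 to 6, down 1 to 10, left 1 to 9, up 2 to 1, right 2 to 3 — 10 moves in all.
Check: order respected (12 at step 1, 7 at step 3, 10 at step 5).

8 - 12 - 11 - 7 - 6 - 10 - 9 - 5 - 1 - 2 - 3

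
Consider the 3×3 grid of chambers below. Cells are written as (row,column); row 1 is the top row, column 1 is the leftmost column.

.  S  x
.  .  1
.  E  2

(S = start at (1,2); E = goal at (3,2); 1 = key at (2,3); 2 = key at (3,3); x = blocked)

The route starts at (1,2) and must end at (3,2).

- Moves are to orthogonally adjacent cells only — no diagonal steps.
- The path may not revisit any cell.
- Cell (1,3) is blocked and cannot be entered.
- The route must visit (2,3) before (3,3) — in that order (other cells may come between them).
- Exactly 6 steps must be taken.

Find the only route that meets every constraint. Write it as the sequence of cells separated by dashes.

The waypoints must appear in the order (2,3), (3,3), with no cell reused.
Route from (1,2): left to (1,1), down to (2,1), 2× right (reaching (2,3)), down to (3,3), left to (3,2) — 6 moves in all.
Check: order respected (1 at step 4, 2 at step 5); 6 moves as required.

(1,2) - (1,1) - (2,1) - (2,2) - (2,3) - (3,3) - (3,2)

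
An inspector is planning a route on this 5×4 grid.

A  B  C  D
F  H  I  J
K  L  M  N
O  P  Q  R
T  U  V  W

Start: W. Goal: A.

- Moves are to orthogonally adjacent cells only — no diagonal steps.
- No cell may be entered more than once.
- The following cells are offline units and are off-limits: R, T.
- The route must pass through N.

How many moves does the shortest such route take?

Any route passes through N somewhere between W and A. Summing Manhattan distances along the two legs (W → N → A) gives a lower bound of 2 + 5 = 7 moves.
That bound ignores the blocked cells. Measuring each leg by the fewest moves that actually steer around them (W→N: 4; N→A: 5) raises the lower bound to 9.
A route of 9 moves exists: W → V → Q → M → N → J → D → C → B → A.
Since 9 matches that lower bound, it is optimal.

9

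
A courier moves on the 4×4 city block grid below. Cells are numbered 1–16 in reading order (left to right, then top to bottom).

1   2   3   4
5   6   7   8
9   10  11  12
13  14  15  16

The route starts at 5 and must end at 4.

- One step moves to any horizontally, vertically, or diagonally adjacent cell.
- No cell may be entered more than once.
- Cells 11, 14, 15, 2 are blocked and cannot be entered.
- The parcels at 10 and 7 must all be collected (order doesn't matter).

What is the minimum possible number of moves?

3

Any route passes through 10 and 7 in some order between 5 and 4. Summing Chebyshev distances along each leg and taking the cheapest ordering (5 → 10 → 7 → 4) gives a lower bound of 1 + 1 + 1 = 3 moves.
A route of 3 moves achieves this: 5 → 10 → 7 → 4.
Since 3 matches the lower bound, it is optimal.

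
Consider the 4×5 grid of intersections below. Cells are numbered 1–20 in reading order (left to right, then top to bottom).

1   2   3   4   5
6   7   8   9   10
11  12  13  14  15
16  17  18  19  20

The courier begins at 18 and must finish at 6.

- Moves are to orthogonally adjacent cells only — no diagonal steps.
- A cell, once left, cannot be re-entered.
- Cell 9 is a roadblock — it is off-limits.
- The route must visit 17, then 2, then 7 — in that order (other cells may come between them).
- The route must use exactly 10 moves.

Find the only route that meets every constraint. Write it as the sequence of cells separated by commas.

18, 17, 16, 11, 12, 13, 8, 3, 2, 7, 6

The waypoints must appear in the order 17, 2, 7, with no cell reused.
Route from 18: 2× left (reaching 16), up to 11, 2× right (reaching 13), 2× up (reaching 3), left to 2, down to 7, left to 6 — 10 moves in all.
Check: order respected (17 at step 1, 2 at step 8, 7 at step 9); 10 moves as required.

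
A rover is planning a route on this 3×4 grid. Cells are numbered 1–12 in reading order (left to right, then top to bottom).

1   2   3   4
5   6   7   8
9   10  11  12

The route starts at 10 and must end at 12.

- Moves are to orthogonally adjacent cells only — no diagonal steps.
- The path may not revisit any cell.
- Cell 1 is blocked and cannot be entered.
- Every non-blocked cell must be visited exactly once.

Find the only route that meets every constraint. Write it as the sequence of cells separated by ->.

Need to visit all 11 open cells exactly once, starting at 10 and ending at 12.
Route from 10: left to 9, up to 5, right to 6, up to 2, 2× right (reaching 4), down to 8, left to 7, down to 11, right to 12 — 10 moves in all.
Check: all 11 open cells covered.

10 -> 9 -> 5 -> 6 -> 2 -> 3 -> 4 -> 8 -> 7 -> 11 -> 12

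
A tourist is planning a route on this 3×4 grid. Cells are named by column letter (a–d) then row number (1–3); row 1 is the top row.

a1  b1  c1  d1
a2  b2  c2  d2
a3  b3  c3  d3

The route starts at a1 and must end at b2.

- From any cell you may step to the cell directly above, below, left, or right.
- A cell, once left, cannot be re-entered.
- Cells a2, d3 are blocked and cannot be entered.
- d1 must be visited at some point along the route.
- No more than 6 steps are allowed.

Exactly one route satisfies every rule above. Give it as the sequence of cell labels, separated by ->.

The budget equals the shortest possible length, so every move has to be on a shortest route through the required cells.
Route from a1: 3× right (reaching d1), down to d2, 2× left (reaching b2) — 6 moves in all.
Check: all required cells visited; 6 ≤ 6 moves.

a1 -> b1 -> c1 -> d1 -> d2 -> c2 -> b2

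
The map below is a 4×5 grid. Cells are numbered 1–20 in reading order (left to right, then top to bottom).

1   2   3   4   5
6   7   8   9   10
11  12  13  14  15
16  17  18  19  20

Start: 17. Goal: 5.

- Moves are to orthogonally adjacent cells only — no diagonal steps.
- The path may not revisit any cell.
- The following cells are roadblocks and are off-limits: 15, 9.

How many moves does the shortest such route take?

6

The Manhattan distance from 17 to 5 is |4−1| + |2−5| = 6, so at least 6 moves are needed.
A route of 6 moves achieves this: 17 → 12 → 7 → 2 → 3 → 4 → 5.
Since 6 matches the lower bound, it is optimal.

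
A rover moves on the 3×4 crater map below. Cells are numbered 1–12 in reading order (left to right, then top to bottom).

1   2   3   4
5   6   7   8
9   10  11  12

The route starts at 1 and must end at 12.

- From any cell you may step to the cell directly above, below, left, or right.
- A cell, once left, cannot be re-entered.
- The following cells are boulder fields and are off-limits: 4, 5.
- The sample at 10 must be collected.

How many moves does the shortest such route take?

5

Any route passes through 10 somewhere between 1 and 12. Summing Manhattan distances along the two legs (1 → 10 → 12) gives a lower bound of 3 + 2 = 5 moves.
A route of 5 moves achieves this: 1 → 2 → 6 → 10 → 11 → 12.
Since 5 matches the lower bound, it is optimal.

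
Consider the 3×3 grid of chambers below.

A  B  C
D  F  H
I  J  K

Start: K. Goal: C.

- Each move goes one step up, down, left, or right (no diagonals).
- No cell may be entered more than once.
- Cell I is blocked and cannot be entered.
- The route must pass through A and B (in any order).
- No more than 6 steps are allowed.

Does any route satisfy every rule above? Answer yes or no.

One route that works: K → H → F → D → A → B → C.

yes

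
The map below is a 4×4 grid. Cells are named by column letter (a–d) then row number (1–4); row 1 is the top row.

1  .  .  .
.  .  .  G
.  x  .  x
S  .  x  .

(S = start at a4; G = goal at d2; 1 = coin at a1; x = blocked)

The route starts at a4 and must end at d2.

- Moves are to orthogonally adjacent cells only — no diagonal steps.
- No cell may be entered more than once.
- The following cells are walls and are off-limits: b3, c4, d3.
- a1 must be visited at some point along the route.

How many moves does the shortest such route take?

Any route passes through a1 somewhere between a4 and d2. Summing Manhattan distances along the two legs (a4 → a1 → d2) gives a lower bound of 3 + 4 = 7 moves.
A route of 7 moves achieves this: a4 → a3 → a2 → a1 → b1 → b2 → c2 → d2.
Since 7 matches the lower bound, it is optimal.

7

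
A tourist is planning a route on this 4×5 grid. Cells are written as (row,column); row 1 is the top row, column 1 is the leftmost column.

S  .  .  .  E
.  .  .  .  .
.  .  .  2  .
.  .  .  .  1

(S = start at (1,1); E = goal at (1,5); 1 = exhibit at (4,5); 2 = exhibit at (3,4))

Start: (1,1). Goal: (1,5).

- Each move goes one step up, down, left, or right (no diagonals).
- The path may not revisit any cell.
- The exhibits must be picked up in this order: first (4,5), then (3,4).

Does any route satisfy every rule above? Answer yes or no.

One route that works: (1,1) → (2,1) → (3,1) → (4,1) → (4,2) → (4,3) → (4,4) → (4,5) → (3,5) → (3,4) → (2,4) → (1,4) → (1,5).

yes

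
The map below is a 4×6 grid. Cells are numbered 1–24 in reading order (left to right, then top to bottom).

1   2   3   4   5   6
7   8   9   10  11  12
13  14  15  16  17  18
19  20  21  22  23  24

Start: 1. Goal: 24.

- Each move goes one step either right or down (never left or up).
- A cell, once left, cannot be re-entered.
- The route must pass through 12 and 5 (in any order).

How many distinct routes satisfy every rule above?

2

A right/down-only route from 1 to 24 makes exactly 3 down-moves and 5 right-moves in some order.
With no other constraints that would be C(8,3) = 56 routes.
A monotone route can only reach the required cells in the order 5, 12, so split there and multiply the segment counts: 1→5: 1; 5→12: 2; 12→24: 1; product = 2.
That gives 2 routes.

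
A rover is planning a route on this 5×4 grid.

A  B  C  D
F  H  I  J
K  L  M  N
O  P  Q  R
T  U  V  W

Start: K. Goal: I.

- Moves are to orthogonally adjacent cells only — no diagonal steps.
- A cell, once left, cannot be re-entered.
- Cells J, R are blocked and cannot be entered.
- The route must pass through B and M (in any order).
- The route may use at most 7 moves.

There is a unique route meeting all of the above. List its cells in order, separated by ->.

The 7-move cap with required stops at B, M leaves no slack for detours.
Route from K: 2× up (reaching A), right to B, 2× down (reaching L), right to M, up to I — 7 moves in all.
Check: all required cells visited; 7 ≤ 7 moves.

K -> F -> A -> B -> H -> L -> M -> I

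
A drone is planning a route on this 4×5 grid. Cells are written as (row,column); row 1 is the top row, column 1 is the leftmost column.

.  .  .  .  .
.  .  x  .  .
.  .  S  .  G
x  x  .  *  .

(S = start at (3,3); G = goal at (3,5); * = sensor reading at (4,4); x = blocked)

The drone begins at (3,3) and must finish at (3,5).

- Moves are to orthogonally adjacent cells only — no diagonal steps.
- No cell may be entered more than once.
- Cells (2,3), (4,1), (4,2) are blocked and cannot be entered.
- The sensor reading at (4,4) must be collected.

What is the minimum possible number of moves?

4

Any route passes through (4,4) somewhere between (3,3) and (3,5). Summing Manhattan distances along the two legs ((3,3) → (4,4) → (3,5)) gives a lower bound of 2 + 2 = 4 moves.
A route of 4 moves achieves this: (3,3) → (4,3) → (4,4) → (3,4) → (3,5).
Since 4 matches the lower bound, it is optimal.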